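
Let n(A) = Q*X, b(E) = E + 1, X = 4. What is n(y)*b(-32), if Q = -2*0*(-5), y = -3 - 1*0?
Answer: 0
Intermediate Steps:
b(E) = 1 + E
y = -3 (y = -3 + 0 = -3)
Q = 0 (Q = 0*(-5) = 0)
n(A) = 0 (n(A) = 0*4 = 0)
n(y)*b(-32) = 0*(1 - 32) = 0*(-31) = 0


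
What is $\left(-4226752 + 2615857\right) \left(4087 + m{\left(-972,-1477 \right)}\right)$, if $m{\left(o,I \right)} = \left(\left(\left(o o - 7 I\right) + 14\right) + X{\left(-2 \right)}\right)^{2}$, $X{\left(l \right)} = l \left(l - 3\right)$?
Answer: $-1469628844757707920$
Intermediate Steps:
$X{\left(l \right)} = l \left(-3 + l\right)$
$m{\left(o,I \right)} = \left(24 + o^{2} - 7 I\right)^{2}$ ($m{\left(o,I \right)} = \left(\left(\left(o o - 7 I\right) + 14\right) - 2 \left(-3 - 2\right)\right)^{2} = \left(\left(\left(o^{2} - 7 I\right) + 14\right) - -10\right)^{2} = \left(\left(14 + o^{2} - 7 I\right) + 10\right)^{2} = \left(24 + o^{2} - 7 I\right)^{2}$)
$\left(-4226752 + 2615857\right) \left(4087 + m{\left(-972,-1477 \right)}\right) = \left(-4226752 + 2615857\right) \left(4087 + \left(-24 - \left(-972\right)^{2} + 7 \left(-1477\right)\right)^{2}\right) = - 1610895 \left(4087 + \left(-24 - 944784 - 10339\right)^{2}\right) = - 1610895 \left(4087 + \left(-955147\right)^{2}\right) = - 1610895 \left(4087 + 912305791609\right) = \left(-1610895\right) 912305795696 = -1469628844757707920$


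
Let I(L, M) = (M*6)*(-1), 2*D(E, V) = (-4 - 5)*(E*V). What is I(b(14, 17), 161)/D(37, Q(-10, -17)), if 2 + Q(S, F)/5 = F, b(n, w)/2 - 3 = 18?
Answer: -644/10545 ≈ -0.061072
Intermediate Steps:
b(n, w) = 42 (b(n, w) = 6 + 2*18 = 6 + 36 = 42)
Q(S, F) = -10 + 5*F
D(E, V) = -9*E*V/2 (D(E, V) = ((-4 - 5)*(E*V))/2 = (-9*E*V)/2 = -9*E*V/2)
I(L, M) = -6*M (I(L, M) = (6*M)*(-1) = -6*M)
I(b(14, 17), 161)/D(37, Q(-10, -17)) = (-6*161)/((-9/2*37*(-10 + 5*(-17)))) = -966*(-2/(333*(-10 - 85))) = -966/((-9/2*37*(-95))) = -966/31635/2 = -966*2/31635 = -644/10545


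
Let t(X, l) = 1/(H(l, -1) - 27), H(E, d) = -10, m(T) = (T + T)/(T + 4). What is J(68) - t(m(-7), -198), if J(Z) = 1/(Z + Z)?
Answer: 173/5032 ≈ 0.034380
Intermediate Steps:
m(T) = 2*T/(4 + T) (m(T) = (2*T)/(4 + T) = 2*T/(4 + T))
J(Z) = 1/(2*Z)
t(X, l) = -1/37 (t(X, l) = 1/(-10 - 27) = 1/(-37) = -1/37)
J(68) - t(m(-7), -198) = (1/2)/68 - 1*(-1/37) = (1/2)*(1/68) + 1/37 = 1/136 + 1/37 = 173/5032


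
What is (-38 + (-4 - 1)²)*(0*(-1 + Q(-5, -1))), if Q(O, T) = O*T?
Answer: 0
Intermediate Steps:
(-38 + (-4 - 1)²)*(0*(-1 + Q(-5, -1))) = (-38 + (-4 - 1)²)*(0*(-1 - 5*(-1))) = (-38 + (-5)²)*(0*(-1 + 5)) = (-38 + 25)*(0*4) = -13*0 = 0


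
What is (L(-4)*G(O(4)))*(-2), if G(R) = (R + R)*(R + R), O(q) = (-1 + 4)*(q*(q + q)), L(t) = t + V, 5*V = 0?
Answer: 294912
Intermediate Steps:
V = 0 (V = (⅕)*0 = 0)
L(t) = t (L(t) = t + 0 = t)
O(q) = 6*q² (O(q) = 3*(q*(2*q)) = 3*(2*q²) = 6*q²)
G(R) = 4*R² (G(R) = (2*R)*(2*R) = 4*R²)
(L(-4)*G(O(4)))*(-2) = -16*(6*4²)²*(-2) = -16*(6*16)²*(-2) = -16*96²*(-2) = -16*9216*(-2) = -4*36864*(-2) = -147456*(-2) = 294912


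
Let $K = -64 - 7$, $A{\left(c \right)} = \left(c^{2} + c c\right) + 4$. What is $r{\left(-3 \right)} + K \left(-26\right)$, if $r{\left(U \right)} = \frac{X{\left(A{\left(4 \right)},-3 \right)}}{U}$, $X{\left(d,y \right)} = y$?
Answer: $1847$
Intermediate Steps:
$A{\left(c \right)} = 4 + 2 c^{2}$ ($A{\left(c \right)} = \left(c^{2} + c^{2}\right) + 4 = 2 c^{2} + 4 = 4 + 2 c^{2}$)
$K = -71$
$r{\left(U \right)} = - \frac{3}{U}$
$r{\left(-3 \right)} + K \left(-26\right) = - \frac{3}{-3} - -1846 = \left(-3\right) \left(- \frac{1}{3}\right) + 1846 = 1 + 1846 = 1847$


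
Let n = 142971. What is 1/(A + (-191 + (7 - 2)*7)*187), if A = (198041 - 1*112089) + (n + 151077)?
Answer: 1/350828 ≈ 2.8504e-6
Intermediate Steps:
A = 380000 (A = (198041 - 1*112089) + (142971 + 151077) = (198041 - 112089) + 294048 = 85952 + 294048 = 380000)
1/(A + (-191 + (7 - 2)*7)*187) = 1/(380000 + (-191 + (7 - 2)*7)*187) = 1/(380000 + (-191 + 5*7)*187) = 1/(380000 + (-191 + 35)*187) = 1/(380000 - 156*187) = 1/(380000 - 29172) = 1/350828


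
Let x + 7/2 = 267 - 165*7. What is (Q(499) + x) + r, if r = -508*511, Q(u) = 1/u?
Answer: -259958539/998 ≈ -2.6048e+5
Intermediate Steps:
r = -259588
x = -1783/2 (x = -7/2 + (267 - 165*7) = -7/2 + (267 - 1155) = -7/2 - 888 = -1783/2 ≈ -891.50)
(Q(499) + x) + r = (1/499 - 1783/2) - 259588 = -889715/998 - 259588 = -259958539/998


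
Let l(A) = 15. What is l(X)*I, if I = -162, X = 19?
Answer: -2430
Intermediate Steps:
l(X)*I = 15*(-162) = -2430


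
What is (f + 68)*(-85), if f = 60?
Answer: -10880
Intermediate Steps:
(f + 68)*(-85) = (60 + 68)*(-85) = 128*(-85) = -10880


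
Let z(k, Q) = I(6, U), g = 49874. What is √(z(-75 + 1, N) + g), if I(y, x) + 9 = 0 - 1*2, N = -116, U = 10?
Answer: √49863 ≈ 223.30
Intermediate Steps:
I(y, x) = -11 (I(y, x) = -9 + (0 - 1*2) = -9 + (0 - 2) = -9 - 2 = -11)
z(k, Q) = -11
√(z(-75 + 1, N) + g) = √(-11 + 49874) = √49863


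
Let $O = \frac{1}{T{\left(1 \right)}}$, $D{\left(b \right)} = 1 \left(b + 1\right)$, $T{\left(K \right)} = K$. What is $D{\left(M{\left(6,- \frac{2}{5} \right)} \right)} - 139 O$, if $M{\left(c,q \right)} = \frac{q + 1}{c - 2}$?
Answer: $- \frac{2757}{20} \approx -137.85$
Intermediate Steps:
$M{\left(c,q \right)} = \frac{1 + q}{-2 + c}$
$D{\left(b \right)} = 1 + b$ ($D{\left(b \right)} = 1 \left(1 + b\right) = 1 + b$)
$O = 1$ ($O = 1^{-1} = 1$)
$D{\left(M{\left(6,- \frac{2}{5} \right)} \right)} - 139 O = \left(1 + \frac{1 - \frac{2}{5}}{-2 + 6}\right) - 139 = \left(1 + \frac{1 - \frac{2}{5}}{4}\right) - 139 = \left(1 + \frac{1}{4} \cdot \frac{3}{5}\right) - 139 = \left(1 + \frac{3}{20}\right) - 139 = \frac{23}{20} - 139 = - \frac{2757}{20}$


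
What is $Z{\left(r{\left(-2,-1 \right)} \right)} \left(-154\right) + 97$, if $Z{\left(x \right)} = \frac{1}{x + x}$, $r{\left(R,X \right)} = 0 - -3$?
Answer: $\frac{214}{3} \approx 71.333$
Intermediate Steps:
$r{\left(R,X \right)} = 3$ ($r{\left(R,X \right)} = 0 + 3 = 3$)
$Z{\left(x \right)} = \frac{1}{2 x}$
$Z{\left(r{\left(-2,-1 \right)} \right)} \left(-154\right) + 97 = \frac{1}{2 \cdot 3} \left(-154\right) + 97 = \frac{1}{2} \cdot \frac{1}{3} \left(-154\right) + 97 = \frac{1}{6} \left(-154\right) + 97 = - \frac{77}{3} + 97 = \frac{214}{3}$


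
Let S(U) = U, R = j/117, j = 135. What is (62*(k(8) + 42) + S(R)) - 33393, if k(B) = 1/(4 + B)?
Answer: -2401049/78 ≈ -30783.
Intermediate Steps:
R = 15/13 (R = 135/117 = 135*(1/117) = 15/13 ≈ 1.1538)
(62*(k(8) + 42) + S(R)) - 33393 = (62*(1/(4 + 8) + 42) + 15/13) - 33393 = (62*(1/12 + 42) + 15/13) - 33393 = (62*(505/12) + 15/13) - 33393 = (15655/6 + 15/13) - 33393 = 203605/78 - 33393 = -2401049/78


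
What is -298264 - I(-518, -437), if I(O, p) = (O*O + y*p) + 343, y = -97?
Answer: -609320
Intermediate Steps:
I(O, p) = 343 + O² - 97*p (I(O, p) = (O*O - 97*p) + 343 = (O² - 97*p) + 343 = 343 + O² - 97*p)
-298264 - I(-518, -437) = -298264 - (343 + (-518)² - 97*(-437)) = -298264 - (343 + 268324 + 42389) = -298264 - 1*311056 = -298264 - 311056 = -609320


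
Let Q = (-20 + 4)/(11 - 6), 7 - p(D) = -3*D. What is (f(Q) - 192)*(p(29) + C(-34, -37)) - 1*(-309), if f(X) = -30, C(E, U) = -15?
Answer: -17229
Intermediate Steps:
p(D) = 7 + 3*D (p(D) = 7 - (-3)*D = 7 + 3*D)
Q = -16/5 ≈ -3.2000
(f(Q) - 192)*(p(29) + C(-34, -37)) - 1*(-309) = (-30 - 192)*((7 + 3*29) - 15) - 1*(-309) = -222*((7 + 87) - 15) + 309 = -222*(94 - 15) + 309 = -222*79 + 309 = -17538 + 309 = -17229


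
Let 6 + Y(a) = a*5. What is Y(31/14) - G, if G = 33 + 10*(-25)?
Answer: 3109/14 ≈ 222.07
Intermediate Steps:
Y(a) = -6 + 5*a (Y(a) = -6 + a*5 = -6 + 5*a)
G = -217 (G = 33 - 250 = -217)
Y(31/14) - G = (-6 + 5*(31/14)) - 1*(-217) = (-6 + 5*(31*(1/14))) + 217 = (-6 + 5*(31/14)) + 217 = (-6 + 155/14) + 217 = 71/14 + 217 = 3109/14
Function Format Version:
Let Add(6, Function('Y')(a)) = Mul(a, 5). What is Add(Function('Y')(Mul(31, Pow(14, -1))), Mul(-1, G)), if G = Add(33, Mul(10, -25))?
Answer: Rational(3109, 14) ≈ 222.07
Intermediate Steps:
Function('Y')(a) = Add(-6, Mul(5, a)) (Function('Y')(a) = Add(-6, Mul(a, 5)) = Add(-6, Mul(5, a)))
G = -217 (G = Add(33, -250) = -217)
Add(Function('Y')(Mul(31, Pow(14, -1))), Mul(-1, G)) = Add(Add(-6, Mul(5, Mul(31, Pow(14, -1)))), Mul(-1, -217)) = Add(Add(-6, Mul(5, Mul(31, Rational(1, 14)))), 217) = Add(Add(-6, Mul(5, Rational(31, 14))), 217) = Add(Add(-6, Rational(155, 14)), 217) = Add(Rational(71, 14), 217) = Rational(3109, 14)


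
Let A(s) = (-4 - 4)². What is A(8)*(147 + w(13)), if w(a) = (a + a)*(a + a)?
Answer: 52672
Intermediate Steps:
A(s) = 64 (A(s) = (-8)² = 64)
w(a) = 4*a² (w(a) = (2*a)*(2*a) = 4*a²)
A(8)*(147 + w(13)) = 64*(147 + 4*13²) = 64*(147 + 4*169) = 64*(147 + 676) = 64*823 = 52672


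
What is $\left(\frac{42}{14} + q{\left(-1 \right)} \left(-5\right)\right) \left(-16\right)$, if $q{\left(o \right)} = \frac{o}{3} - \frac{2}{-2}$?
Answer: $\frac{16}{3} \approx 5.3333$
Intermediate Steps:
$q{\left(o \right)} = 1 + \frac{o}{3}$ ($q{\left(o \right)} = o \frac{1}{3} - -1 = \frac{o}{3} + 1 = 1 + \frac{o}{3}$)
$\left(\frac{42}{14} + q{\left(-1 \right)} \left(-5\right)\right) \left(-16\right) = \left(\frac{42}{14} + \left(1 + \frac{1}{3} \left(-1\right)\right) \left(-5\right)\right) \left(-16\right) = \left(42 \cdot \frac{1}{14} + \left(1 - \frac{1}{3}\right) \left(-5\right)\right) \left(-16\right) = \left(3 + \frac{2}{3} \left(-5\right)\right) \left(-16\right) = \left(3 - \frac{10}{3}\right) \left(-16\right) = \left(- \frac{1}{3}\right) \left(-16\right) = \frac{16}{3}$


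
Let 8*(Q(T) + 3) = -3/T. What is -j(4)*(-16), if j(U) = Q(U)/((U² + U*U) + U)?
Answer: -11/8 ≈ -1.3750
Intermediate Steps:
Q(T) = -3 - 3/(8*T) (Q(T) = -3 + (-3/T)/8 = -3 - 3/(8*T))
j(U) = (-3 - 3/(8*U))/(U + 2*U²) (j(U) = (-3 - 3/(8*U))/((U² + U*U) + U) = (-3 - 3/(8*U))/((U² + U²) + U) = (-3 - 3/(8*U))/(2*U² + U) = (-3 - 3/(8*U))/(U + 2*U²))
-j(4)*(-16) = -3*(-1 - 8*4)/(8*4²*(1 + 2*4))*(-16) = -3*(-1 - 32)/(8*16*(1 + 8))*(-16) = -3*(-33)/(8*16*9)*(-16) = -1*(-11/128)*(-16) = (11/128)*(-16) = -11/8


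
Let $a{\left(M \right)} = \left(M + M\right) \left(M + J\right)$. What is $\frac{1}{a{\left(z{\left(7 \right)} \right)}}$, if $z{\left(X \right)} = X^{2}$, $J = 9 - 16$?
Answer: $\frac{1}{4116} \approx 0.00024295$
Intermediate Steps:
$J = -7$ ($J = 9 - 16 = -7$)
$a{\left(M \right)} = 2 M \left(-7 + M\right)$ ($a{\left(M \right)} = \left(M + M\right) \left(M - 7\right) = 2 M \left(-7 + M\right)$)
$\frac{1}{a{\left(z{\left(7 \right)} \right)}} = \frac{1}{2 \cdot 7^{2} \left(-7 + 7^{2}\right)} = \frac{1}{2 \cdot 49 \left(-7 + 49\right)} = \frac{1}{2 \cdot 49 \cdot 42} = \frac{1}{4116}$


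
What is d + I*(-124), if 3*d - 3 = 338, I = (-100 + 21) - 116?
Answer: 72881/3 ≈ 24294.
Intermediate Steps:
I = -195 (I = -79 - 116 = -195)
d = 341/3 (d = 1 + (1/3)*338 = 1 + 338/3 = 341/3 ≈ 113.67)
d + I*(-124) = 341/3 - 195*(-124) = 341/3 + 24180 = 72881/3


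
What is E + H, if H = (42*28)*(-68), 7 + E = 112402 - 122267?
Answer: -89840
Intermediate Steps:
E = -9872 (E = -7 + (112402 - 122267) = -7 - 9865 = -9872)
H = -79968 (H = 1176*(-68) = -79968)
E + H = -9872 - 79968 = -89840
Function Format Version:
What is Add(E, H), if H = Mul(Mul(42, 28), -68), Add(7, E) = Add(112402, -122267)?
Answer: -89840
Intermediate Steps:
E = -9872 (E = Add(-7, Add(112402, -122267)) = Add(-7, -9865) = -9872)
H = -79968 (H = Mul(1176, -68) = -79968)
Add(E, H) = Add(-9872, -79968) = -89840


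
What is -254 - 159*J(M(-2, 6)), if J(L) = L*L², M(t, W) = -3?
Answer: 4039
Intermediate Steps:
J(L) = L³
-254 - 159*J(M(-2, 6)) = -254 - 159*(-3)³ = -254 - 159*(-27) = -254 + 4293 = 4039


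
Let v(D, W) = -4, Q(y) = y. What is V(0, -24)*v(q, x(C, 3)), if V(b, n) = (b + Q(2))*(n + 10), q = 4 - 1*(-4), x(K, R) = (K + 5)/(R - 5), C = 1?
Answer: 112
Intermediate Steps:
x(K, R) = (5 + K)/(-5 + R)
q = 8 (q = 4 + 4 = 8)
V(b, n) = (2 + b)*(10 + n) (V(b, n) = (b + 2)*(n + 10) = (2 + b)*(10 + n))
V(0, -24)*v(q, x(C, 3)) = (20 + 2*(-24) + 10*0 + 0*(-24))*(-4) = (20 - 48 + 0 + 0)*(-4) = -28*(-4) = 112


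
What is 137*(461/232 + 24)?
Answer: 825973/232 ≈ 3560.2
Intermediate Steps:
137*(461/232 + 24) = 137*(6029/232) = 825973/232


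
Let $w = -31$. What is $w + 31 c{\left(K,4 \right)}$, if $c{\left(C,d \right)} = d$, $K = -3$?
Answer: $93$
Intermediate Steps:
$w + 31 c{\left(K,4 \right)} = -31 + 31 \cdot 4 = -31 + 124 = 93$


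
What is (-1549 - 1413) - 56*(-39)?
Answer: -778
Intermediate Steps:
(-1549 - 1413) - 56*(-39) = -2962 + 2184 = -778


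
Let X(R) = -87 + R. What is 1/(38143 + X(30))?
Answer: 1/38086 ≈ 2.6256e-5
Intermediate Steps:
1/(38143 + X(30)) = 1/(38143 + (-87 + 30)) = 1/(38143 - 57) = 1/38086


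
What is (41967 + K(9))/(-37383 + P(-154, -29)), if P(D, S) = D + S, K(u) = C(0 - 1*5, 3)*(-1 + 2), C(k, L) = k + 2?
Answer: -6994/6261 ≈ -1.1171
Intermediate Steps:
C(k, L) = 2 + k
K(u) = -3 (K(u) = (2 + (0 - 1*5))*(-1 + 2) = (2 + (0 - 5))*1 = (2 - 5)*1 = -3*1 = -3)
(41967 + K(9))/(-37383 + P(-154, -29)) = (41967 - 3)/(-37383 + (-154 - 29)) = 41964/(-37383 - 183) = 41964/(-37566) = 41964*(-1/37566) = -6994/6261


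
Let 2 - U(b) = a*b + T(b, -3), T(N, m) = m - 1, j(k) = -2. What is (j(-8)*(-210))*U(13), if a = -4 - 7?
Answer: 62580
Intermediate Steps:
T(N, m) = -1 + m
a = -11
U(b) = 6 + 11*b (U(b) = 2 - (-11*b + (-1 - 3)) = 2 - (-11*b - 4) = 2 - (-4 - 11*b) = 2 + (4 + 11*b) = 6 + 11*b)
(j(-8)*(-210))*U(13) = (-2*(-210))*(6 + 11*13) = 420*(6 + 143) = 420*149 = 62580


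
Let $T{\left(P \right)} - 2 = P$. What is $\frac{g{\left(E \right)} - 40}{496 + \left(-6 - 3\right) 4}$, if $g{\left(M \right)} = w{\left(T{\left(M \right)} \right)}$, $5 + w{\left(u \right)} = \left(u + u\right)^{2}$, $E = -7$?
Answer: $\frac{11}{92} \approx 0.11957$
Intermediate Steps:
$T{\left(P \right)} = 2 + P$
$w{\left(u \right)} = -5 + 4 u^{2}$ ($w{\left(u \right)} = -5 + \left(u + u\right)^{2} = -5 + \left(2 u\right)^{2} = -5 + 4 u^{2}$)
$g{\left(M \right)} = -5 + 4 \left(2 + M\right)^{2}$
$\frac{g{\left(E \right)} - 40}{496 + \left(-6 - 3\right) 4} = \frac{\left(-5 + 4 \left(2 - 7\right)^{2}\right) - 40}{496 + \left(-6 - 3\right) 4} = \frac{\left(-5 + 4 \left(-5\right)^{2}\right) - 40}{496 - 36} = \frac{\left(-5 + 4 \cdot 25\right) - 40}{496 - 36} = \frac{\left(-5 + 100\right) - 40}{460} = \left(95 - 40\right) \frac{1}{460} = 55 \cdot \frac{1}{460} = \frac{11}{92}$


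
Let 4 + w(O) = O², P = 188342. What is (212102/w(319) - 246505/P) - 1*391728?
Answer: -1072499720935319/2737873842 ≈ -3.9173e+5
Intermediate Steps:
w(O) = -4 + O²
(212102/w(319) - 246505/P) - 1*391728 = (212102/(-4 + 319²) - 246505/188342) - 1*391728 = (212102/(-4 + 101761) - 246505*1/188342) - 391728 = (212102/101757 - 35215/26906) - 391728 = 2123443657/2737873842 - 391728 = -1072499720935319/2737873842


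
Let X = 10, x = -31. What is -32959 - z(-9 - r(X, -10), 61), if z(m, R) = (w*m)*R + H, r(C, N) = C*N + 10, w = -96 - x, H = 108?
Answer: 288098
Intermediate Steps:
w = -65 (w = -96 - 1*(-31) = -96 + 31 = -65)
r(C, N) = 10 + C*N
z(m, R) = 108 - 65*R*m (z(m, R) = (-65*m)*R + 108 = -65*R*m + 108 = 108 - 65*R*m)
-32959 - z(-9 - r(X, -10), 61) = -32959 - (108 - 65*61*(-9 - (10 + 10*(-10)))) = -32959 - (108 - 65*61*(-9 - (10 - 100))) = -32959 - (108 - 65*61*(-9 - 1*(-90))) = -32959 - (108 - 65*61*(-9 + 90)) = -32959 - (108 - 65*61*81) = -32959 - (108 - 321165) = -32959 - 1*(-321057) = -32959 + 321057 = 288098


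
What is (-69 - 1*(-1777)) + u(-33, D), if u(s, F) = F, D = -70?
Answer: 1638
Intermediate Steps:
(-69 - 1*(-1777)) + u(-33, D) = (-69 - 1*(-1777)) - 70 = (-69 + 1777) - 70 = 1708 - 70 = 1638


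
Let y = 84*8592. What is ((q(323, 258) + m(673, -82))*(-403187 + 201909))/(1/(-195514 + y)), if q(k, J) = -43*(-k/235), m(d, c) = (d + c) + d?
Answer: -32932138777606068/235 ≈ -1.4014e+14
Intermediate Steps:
m(d, c) = c + 2*d (m(d, c) = (c + d) + d = c + 2*d)
q(k, J) = 43*k/235 (q(k, J) = -(-43)*k/235 = 43*k/235)
y = 721728
((q(323, 258) + m(673, -82))*(-403187 + 201909))/(1/(-195514 + y)) = (((43/235)*323 + (-82 + 2*673))*(-403187 + 201909))/(1/(-195514 + 721728)) = ((13889/235 + (-82 + 1346))*(-201278))/(1/526214) = ((13889/235 + 1264)*(-201278))/(1/526214) = ((310929/235)*(-201278))*526214 = -62583167262/235*526214 = -32932138777606068/235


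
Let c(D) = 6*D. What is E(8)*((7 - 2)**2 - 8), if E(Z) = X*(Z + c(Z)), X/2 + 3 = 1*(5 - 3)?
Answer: -1904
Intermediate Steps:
X = -2 (X = -6 + 2*(1*(5 - 3)) = -6 + 2*(1*2) = -6 + 2*2 = -6 + 4 = -2)
E(Z) = -14*Z (E(Z) = -2*(Z + 6*Z) = -14*Z)
E(8)*((7 - 2)**2 - 8) = (-14*8)*((7 - 2)**2 - 8) = -112*(5**2 - 8) = -112*(25 - 8) = -112*17 = -1904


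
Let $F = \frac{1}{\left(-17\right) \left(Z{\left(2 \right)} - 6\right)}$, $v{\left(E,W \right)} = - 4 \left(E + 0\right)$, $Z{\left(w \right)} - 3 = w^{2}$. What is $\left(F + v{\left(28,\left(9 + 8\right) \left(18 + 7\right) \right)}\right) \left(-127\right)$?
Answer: $\frac{241935}{17} \approx 14231.0$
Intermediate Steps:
$Z{\left(w \right)} = 3 + w^{2}$
$v{\left(E,W \right)} = - 4 E$
$F = - \frac{1}{17}$ ($F = \frac{1}{\left(-17\right) \left(\left(3 + 2^{2}\right) - 6\right)} = \frac{1}{\left(-17\right) \left(\left(3 + 4\right) - 6\right)} = \frac{1}{\left(-17\right) \left(7 - 6\right)} = \frac{1}{\left(-17\right) 1} = \frac{1}{-17} = - \frac{1}{17} \approx -0.058824$)
$\left(F + v{\left(28,\left(9 + 8\right) \left(18 + 7\right) \right)}\right) \left(-127\right) = \left(- \frac{1}{17} - 112\right) \left(-127\right) = \left(- \frac{1905}{17}\right) \left(-127\right) = \frac{241935}{17}$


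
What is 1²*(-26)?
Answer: -26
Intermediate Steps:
1²*(-26) = 1*(-26) = -26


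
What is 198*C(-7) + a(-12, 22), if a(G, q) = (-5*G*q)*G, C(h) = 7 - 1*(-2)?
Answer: -14058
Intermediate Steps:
C(h) = 9 (C(h) = 7 + 2 = 9)
a(G, q) = -5*q*G² (a(G, q) = (-5*G*q)*G = -5*q*G²)
198*C(-7) + a(-12, 22) = 198*9 - 5*22*(-12)² = 1782 - 5*22*144 = 1782 - 15840 = -14058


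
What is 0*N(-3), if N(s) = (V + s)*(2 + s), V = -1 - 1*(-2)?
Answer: 0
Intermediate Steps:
V = 1 (V = -1 + 2 = 1)
N(s) = (1 + s)*(2 + s)
0*N(-3) = 0*(2 + (-3)**2 + 3*(-3)) = 0*(2 + 9 - 9) = 0*2 = 0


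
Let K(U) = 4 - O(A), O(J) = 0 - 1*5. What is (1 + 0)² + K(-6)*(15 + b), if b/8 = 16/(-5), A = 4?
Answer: -472/5 ≈ -94.400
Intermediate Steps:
O(J) = -5 (O(J) = 0 - 5 = -5)
b = -128/5 (b = 8*(16/(-5)) = 8*(16*(-⅕)) = 8*(-16/5) = -128/5 ≈ -25.600)
K(U) = 9 (K(U) = 4 - 1*(-5) = 4 + 5 = 9)
(1 + 0)² + K(-6)*(15 + b) = (1 + 0)² + 9*(15 - 128/5) = 1² + 9*(-53/5) = 1 - 477/5 = -472/5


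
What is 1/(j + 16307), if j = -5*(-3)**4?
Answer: 1/15902 ≈ 6.2885e-5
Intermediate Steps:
j = -405 (j = -5*81 = -405)
1/(j + 16307) = 1/(-405 + 16307) = 1/15902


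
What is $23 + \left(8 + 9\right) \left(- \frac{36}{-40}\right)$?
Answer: $\frac{383}{10} \approx 38.3$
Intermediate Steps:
$23 + \left(8 + 9\right) \left(- \frac{36}{-40}\right) = 23 + 17 \left(\left(-36\right) \left(- \frac{1}{40}\right)\right) = 23 + 17 \cdot \frac{9}{10} = 23 + \frac{153}{10} = \frac{383}{10}$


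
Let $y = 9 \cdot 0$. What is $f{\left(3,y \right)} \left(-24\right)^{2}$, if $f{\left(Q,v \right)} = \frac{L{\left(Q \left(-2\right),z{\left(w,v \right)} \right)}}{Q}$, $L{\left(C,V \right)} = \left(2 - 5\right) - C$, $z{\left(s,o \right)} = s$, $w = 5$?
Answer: $576$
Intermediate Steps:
$y = 0$
$L{\left(C,V \right)} = -3 - C$ ($L{\left(C,V \right)} = \left(2 - 5\right) - C = -3 - C$)
$f{\left(Q,v \right)} = \frac{-3 + 2 Q}{Q}$ ($f{\left(Q,v \right)} = \frac{-3 - Q \left(-2\right)}{Q} = \frac{-3 - - 2 Q}{Q} = \frac{-3 + 2 Q}{Q}$)
$f{\left(3,y \right)} \left(-24\right)^{2} = \left(2 - \frac{3}{3}\right) \left(-24\right)^{2} = \left(2 - 1\right) 576 = 1 \cdot 576 = 576$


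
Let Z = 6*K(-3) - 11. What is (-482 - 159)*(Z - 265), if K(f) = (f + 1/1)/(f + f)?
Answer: 175634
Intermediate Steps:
K(f) = (1 + f)/(2*f) (K(f) = (f + 1)/((2*f)) = (1 + f)*(1/(2*f)) = (1 + f)/(2*f))
Z = -9 (Z = 6*((½)*(1 - 3)/(-3)) - 11 = 6*((½)*(-⅓)*(-2)) - 11 = 6*(⅓) - 11 = 2 - 11 = -9)
(-482 - 159)*(Z - 265) = (-482 - 159)*(-9 - 265) = -641*(-274) = 175634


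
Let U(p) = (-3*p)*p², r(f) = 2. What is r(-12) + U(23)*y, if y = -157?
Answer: 5730659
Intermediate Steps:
U(p) = -3*p³
r(-12) + U(23)*y = 2 - 3*23³*(-157) = 2 - 3*12167*(-157) = 2 - 36501*(-157) = 2 + 5730657 = 5730659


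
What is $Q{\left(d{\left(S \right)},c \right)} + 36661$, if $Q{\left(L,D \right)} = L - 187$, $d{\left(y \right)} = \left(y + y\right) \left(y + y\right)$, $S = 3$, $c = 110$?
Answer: $36510$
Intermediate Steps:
$d{\left(y \right)} = 4 y^{2}$ ($d{\left(y \right)} = 2 y 2 y = 4 y^{2}$)
$Q{\left(L,D \right)} = -187 + L$
$Q{\left(d{\left(S \right)},c \right)} + 36661 = \left(-187 + 4 \cdot 3^{2}\right) + 36661 = \left(-187 + 4 \cdot 9\right) + 36661 = \left(-187 + 36\right) + 36661 = -151 + 36661 = 36510$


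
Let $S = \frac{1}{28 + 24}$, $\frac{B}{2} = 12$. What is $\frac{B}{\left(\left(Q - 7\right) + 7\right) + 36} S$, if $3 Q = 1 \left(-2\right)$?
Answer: $\frac{9}{689} \approx 0.013062$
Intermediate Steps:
$B = 24$ ($B = 2 \cdot 12 = 24$)
$Q = - \frac{2}{3}$ ($Q = \frac{1 \left(-2\right)}{3} = \frac{1}{3} \left(-2\right) = - \frac{2}{3} \approx -0.66667$)
$S = \frac{1}{52} \approx 0.019231$
$\frac{B}{\left(\left(Q - 7\right) + 7\right) + 36} S = \frac{24}{\left(\left(- \frac{2}{3} - 7\right) + 7\right) + 36} \cdot \frac{1}{52} = \frac{24}{\left(- \frac{23}{3} + 7\right) + 36} \cdot \frac{1}{52} = \frac{24}{- \frac{2}{3} + 36} \cdot \frac{1}{52} = \frac{24}{\frac{106}{3}} \cdot \frac{1}{52} = 24 \cdot \frac{3}{106} \cdot \frac{1}{52} = \frac{36}{53} \cdot \frac{1}{52} = \frac{9}{689}$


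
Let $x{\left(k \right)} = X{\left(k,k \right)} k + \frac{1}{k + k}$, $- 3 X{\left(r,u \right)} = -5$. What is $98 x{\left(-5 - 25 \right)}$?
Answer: $- \frac{147049}{30} \approx -4901.6$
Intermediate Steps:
$X{\left(r,u \right)} = \frac{5}{3}$ ($X{\left(r,u \right)} = \left(- \frac{1}{3}\right) \left(-5\right) = \frac{5}{3}$)
$x{\left(k \right)} = \frac{1}{2 k} + \frac{5 k}{3}$ ($x{\left(k \right)} = \frac{5 k}{3} + \frac{1}{k + k} = \frac{5 k}{3} + \frac{1}{2 k} = \frac{1}{2 k} + \frac{5 k}{3}$)
$98 x{\left(-5 - 25 \right)} = 98 \frac{3 + 10 \left(-5 - 25\right)^{2}}{6 \left(-5 - 25\right)} = 98 \frac{3 + 10 \left(-30\right)^{2}}{6 \left(-30\right)} = 98 \cdot \frac{1}{6} \left(- \frac{1}{30}\right) \left(3 + 10 \cdot 900\right) = 98 \cdot \frac{1}{6} \left(- \frac{1}{30}\right) \left(3 + 9000\right) = 98 \cdot \frac{1}{6} \left(- \frac{1}{30}\right) 9003 = 98 \left(- \frac{3001}{60}\right) = - \frac{147049}{30}$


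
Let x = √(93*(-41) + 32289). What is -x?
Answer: -6*√791 ≈ -168.75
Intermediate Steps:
x = 6*√791 (x = √(-3813 + 32289) = √28476 = 6*√791 ≈ 168.75)
-x = -6*√791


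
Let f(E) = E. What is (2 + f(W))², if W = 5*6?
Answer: 1024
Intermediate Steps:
W = 30
(2 + f(W))² = (2 + 30)² = 32² = 1024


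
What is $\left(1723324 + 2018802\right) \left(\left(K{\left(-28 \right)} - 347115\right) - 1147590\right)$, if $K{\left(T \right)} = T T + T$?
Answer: $-5590545395574$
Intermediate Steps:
$K{\left(T \right)} = T + T^{2}$ ($K{\left(T \right)} = T^{2} + T = T + T^{2}$)
$\left(1723324 + 2018802\right) \left(\left(K{\left(-28 \right)} - 347115\right) - 1147590\right) = \left(1723324 + 2018802\right) \left(\left(- 28 \left(1 - 28\right) - 347115\right) - 1147590\right) = 3742126 \left(\left(\left(-28\right) \left(-27\right) - 347115\right) - 1147590\right) = 3742126 \left(\left(756 - 347115\right) - 1147590\right) = 3742126 \left(-346359 - 1147590\right) = 3742126 \left(-1493949\right) = -5590545395574$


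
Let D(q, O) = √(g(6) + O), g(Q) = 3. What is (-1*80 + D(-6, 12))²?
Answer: (80 - √15)² ≈ 5795.3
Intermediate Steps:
D(q, O) = √(3 + O)
(-1*80 + D(-6, 12))² = (-1*80 + √(3 + 12))² = (-80 + √15)²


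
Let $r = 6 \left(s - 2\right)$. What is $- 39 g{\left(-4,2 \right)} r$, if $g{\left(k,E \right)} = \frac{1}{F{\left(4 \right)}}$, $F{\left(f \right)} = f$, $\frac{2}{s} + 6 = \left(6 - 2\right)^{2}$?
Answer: $\frac{1053}{10} \approx 105.3$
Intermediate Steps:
$s = \frac{1}{5}$ ($s = \frac{2}{-6 + \left(6 - 2\right)^{2}} = \frac{2}{-6 + 4^{2}} = \frac{2}{-6 + 16} = \frac{2}{10} = 2 \cdot \frac{1}{10} = \frac{1}{5} \approx 0.2$)
$r = - \frac{54}{5}$ ($r = 6 \left(\frac{1}{5} - 2\right) = 6 \left(- \frac{9}{5}\right) = - \frac{54}{5} \approx -10.8$)
$g{\left(k,E \right)} = \frac{1}{4}$
$- 39 g{\left(-4,2 \right)} r = \left(-39\right) \frac{1}{4} \left(- \frac{54}{5}\right) = \left(- \frac{39}{4}\right) \left(- \frac{54}{5}\right) = \frac{1053}{10}$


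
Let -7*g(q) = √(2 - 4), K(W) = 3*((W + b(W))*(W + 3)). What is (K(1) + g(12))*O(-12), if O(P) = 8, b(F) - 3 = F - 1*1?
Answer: 384 - 8*I*√2/7 ≈ 384.0 - 1.6162*I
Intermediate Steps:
b(F) = 2 + F (b(F) = 3 + (F - 1*1) = 3 + (F - 1) = 3 + (-1 + F) = 2 + F)
K(W) = 3*(2 + 2*W)*(3 + W) (K(W) = 3*((W + (2 + W))*(W + 3)) = 3*((2 + 2*W)*(3 + W)) = 3*(2 + 2*W)*(3 + W))
g(q) = -I*√2/7 (g(q) = -√(2 - 4)/7 = -I*√2/7)
(K(1) + g(12))*O(-12) = ((18 + 6*1² + 24*1) - I*√2/7)*8 = ((18 + 6*1 + 24) - I*√2/7)*8 = ((18 + 6 + 24) - I*√2/7)*8 = (48 - I*√2/7)*8 = 384 - 8*I*√2/7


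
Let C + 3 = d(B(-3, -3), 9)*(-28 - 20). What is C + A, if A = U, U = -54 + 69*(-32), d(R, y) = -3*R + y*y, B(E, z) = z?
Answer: -6585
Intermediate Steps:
d(R, y) = y² - 3*R (d(R, y) = -3*R + y² = y² - 3*R)
C = -4323 (C = -3 + (9² - 3*(-3))*(-28 - 20) = -3 + (81 + 9)*(-48) = -3 + 90*(-48) = -3 - 4320 = -4323)
U = -2262 (U = -54 - 2208 = -2262)
A = -2262
C + A = -4323 - 2262 = -6585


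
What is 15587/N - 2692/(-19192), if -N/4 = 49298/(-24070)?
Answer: 450060496009/236531804 ≈ 1902.7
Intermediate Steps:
N = 98596/12035 (N = -197192/(-24070) = -197192*(-1)/24070 = -4*(-24649/12035) = 98596/12035 ≈ 8.1924)
15587/N - 2692/(-19192) = 15587/(98596/12035) - 2692/(-19192) = 15587*(12035/98596) - 2692*(-1/19192) = 187589545/98596 + 673/4798 = 450060496009/236531804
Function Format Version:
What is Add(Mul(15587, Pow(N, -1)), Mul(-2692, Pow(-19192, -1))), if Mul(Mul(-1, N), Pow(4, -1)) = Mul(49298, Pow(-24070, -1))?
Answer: Rational(450060496009, 236531804) ≈ 1902.7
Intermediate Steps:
N = Rational(98596, 12035) (N = Mul(-4, Mul(49298, Pow(-24070, -1))) = Mul(-4, Mul(49298, Rational(-1, 24070))) = Mul(-4, Rational(-24649, 12035)) = Rational(98596, 12035) ≈ 8.1924)
Add(Mul(15587, Pow(N, -1)), Mul(-2692, Pow(-19192, -1))) = Add(Mul(15587, Pow(Rational(98596, 12035), -1)), Mul(-2692, Pow(-19192, -1))) = Add(Mul(15587, Rational(12035, 98596)), Mul(-2692, Rational(-1, 19192))) = Add(Rational(187589545, 98596), Rational(673, 4798)) = Rational(450060496009, 236531804)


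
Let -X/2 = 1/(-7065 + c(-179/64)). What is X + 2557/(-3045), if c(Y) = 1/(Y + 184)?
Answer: -209431393007/249485196345 ≈ -0.83945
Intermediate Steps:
c(Y) = 1/(184 + Y)
X = 23194/81932741 (X = -2/(-7065 + 1/(184 - 179/64)) = -2/(-7065 + 1/(11597/64)) = -2/(-7065 + 64/11597) = -2/(-81932741/11597) = -2*(-11597/81932741) = 23194/81932741 ≈ 0.00028309)
X + 2557/(-3045) = 23194/81932741 + 2557/(-3045) = 23194/81932741 + 2557*(-1/3045) = 23194/81932741 - 2557/3045 = -209431393007/249485196345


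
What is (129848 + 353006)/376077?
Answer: 482854/376077 ≈ 1.2839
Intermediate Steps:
(129848 + 353006)/376077 = 482854*(1/376077) = 482854/376077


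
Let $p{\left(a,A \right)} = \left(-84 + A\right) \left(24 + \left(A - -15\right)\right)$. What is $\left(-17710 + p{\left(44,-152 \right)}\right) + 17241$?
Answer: $26199$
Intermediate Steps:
$p{\left(a,A \right)} = \left(-84 + A\right) \left(39 + A\right)$ ($p{\left(a,A \right)} = \left(-84 + A\right) \left(24 + \left(A + 15\right)\right) = \left(-84 + A\right) \left(24 + \left(15 + A\right)\right) = \left(-84 + A\right) \left(39 + A\right)$)
$\left(-17710 + p{\left(44,-152 \right)}\right) + 17241 = \left(-17710 - \left(-3564 - 23104\right)\right) + 17241 = \left(-17710 + \left(-3276 + 23104 + 6840\right)\right) + 17241 = \left(-17710 + 26668\right) + 17241 = 8958 + 17241 = 26199$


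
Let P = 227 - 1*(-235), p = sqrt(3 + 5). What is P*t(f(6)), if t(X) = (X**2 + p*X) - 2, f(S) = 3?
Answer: 3234 + 2772*sqrt(2) ≈ 7154.2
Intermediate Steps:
p = 2*sqrt(2) (p = sqrt(8) = 2*sqrt(2) ≈ 2.8284)
t(X) = -2 + X**2 + 2*X*sqrt(2) (t(X) = (X**2 + (2*sqrt(2))*X) - 2 = (X**2 + 2*X*sqrt(2)) - 2 = -2 + X**2 + 2*X*sqrt(2))
P = 462 (P = 227 + 235 = 462)
P*t(f(6)) = 462*(-2 + 3**2 + 2*3*sqrt(2)) = 462*(-2 + 9 + 6*sqrt(2)) = 462*(7 + 6*sqrt(2)) = 3234 + 2772*sqrt(2)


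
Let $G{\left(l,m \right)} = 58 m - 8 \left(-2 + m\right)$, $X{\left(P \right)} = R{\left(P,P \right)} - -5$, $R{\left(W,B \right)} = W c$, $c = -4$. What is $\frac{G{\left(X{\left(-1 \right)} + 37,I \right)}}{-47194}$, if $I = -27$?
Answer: $\frac{667}{23597} \approx 0.028266$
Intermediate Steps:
$R{\left(W,B \right)} = - 4 W$ ($R{\left(W,B \right)} = W \left(-4\right) = - 4 W$)
$X{\left(P \right)} = 5 - 4 P$ ($X{\left(P \right)} = - 4 P - -5 = - 4 P + 5 = 5 - 4 P$)
$G{\left(l,m \right)} = 16 + 50 m$ ($G{\left(l,m \right)} = 58 m - \left(-16 + 8 m\right) = 16 + 50 m$)
$\frac{G{\left(X{\left(-1 \right)} + 37,I \right)}}{-47194} = \frac{16 + 50 \left(-27\right)}{-47194} = \left(16 - 1350\right) \left(- \frac{1}{47194}\right) = \left(-1334\right) \left(- \frac{1}{47194}\right) = \frac{667}{23597}$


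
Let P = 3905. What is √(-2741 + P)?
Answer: 2*√291 ≈ 34.117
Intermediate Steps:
√(-2741 + P) = √(-2741 + 3905) = √1164 = 2*√291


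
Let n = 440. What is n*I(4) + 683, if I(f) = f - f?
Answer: 683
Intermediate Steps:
I(f) = 0
n*I(4) + 683 = 440*0 + 683 = 0 + 683 = 683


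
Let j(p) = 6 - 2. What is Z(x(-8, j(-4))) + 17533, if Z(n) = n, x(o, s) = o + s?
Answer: 17529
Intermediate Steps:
j(p) = 4
Z(x(-8, j(-4))) + 17533 = (-8 + 4) + 17533 = -4 + 17533 = 17529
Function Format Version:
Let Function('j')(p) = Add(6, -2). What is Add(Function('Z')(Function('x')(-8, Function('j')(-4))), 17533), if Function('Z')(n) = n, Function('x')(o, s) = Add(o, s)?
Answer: 17529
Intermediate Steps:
Function('j')(p) = 4
Add(Function('Z')(Function('x')(-8, Function('j')(-4))), 17533) = Add(Add(-8, 4), 17533) = Add(-4, 17533) = 17529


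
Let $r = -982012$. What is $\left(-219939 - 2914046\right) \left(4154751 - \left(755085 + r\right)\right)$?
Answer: $-13732113126830$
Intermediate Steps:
$\left(-219939 - 2914046\right) \left(4154751 - \left(755085 + r\right)\right) = \left(-219939 - 2914046\right) \left(4154751 - -226927\right) = - 3133985 \left(4154751 + \left(-755085 + 982012\right)\right) = - 3133985 \left(4154751 + 226927\right) = \left(-3133985\right) 4381678 = -13732113126830$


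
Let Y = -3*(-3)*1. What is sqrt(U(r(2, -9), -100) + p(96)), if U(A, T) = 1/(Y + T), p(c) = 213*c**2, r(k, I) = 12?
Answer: sqrt(16255669157)/91 ≈ 1401.1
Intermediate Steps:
Y = 9 (Y = 9*1 = 9)
U(A, T) = 1/(9 + T)
sqrt(U(r(2, -9), -100) + p(96)) = sqrt(1/(9 - 100) + 213*96**2) = sqrt(1/(-91) + 213*9216) = sqrt(-1/91 + 1963008) = sqrt(178633727/91) = sqrt(16255669157)/91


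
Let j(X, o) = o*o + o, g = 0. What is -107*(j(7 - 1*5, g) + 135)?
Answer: -14445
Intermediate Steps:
j(X, o) = o + o² (j(X, o) = o² + o = o + o²)
-107*(j(7 - 1*5, g) + 135) = -107*(0*(1 + 0) + 135) = -107*(0*1 + 135) = -107*(0 + 135) = -107*135 = -14445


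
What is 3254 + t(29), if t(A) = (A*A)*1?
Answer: 4095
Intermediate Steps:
t(A) = A² (t(A) = A²*1 = A²)
3254 + t(29) = 3254 + 29² = 3254 + 841 = 4095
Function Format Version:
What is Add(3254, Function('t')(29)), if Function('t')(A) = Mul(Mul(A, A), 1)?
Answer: 4095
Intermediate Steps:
Function('t')(A) = Pow(A, 2) (Function('t')(A) = Mul(Pow(A, 2), 1) = Pow(A, 2))
Add(3254, Function('t')(29)) = Add(3254, Pow(29, 2)) = Add(3254, 841) = 4095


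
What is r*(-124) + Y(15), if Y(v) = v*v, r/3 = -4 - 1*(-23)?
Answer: -6843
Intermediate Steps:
r = 57 (r = 3*(-4 - 1*(-23)) = 3*(-4 + 23) = 3*19 = 57)
Y(v) = v²
r*(-124) + Y(15) = 57*(-124) + 15² = -7068 + 225 = -6843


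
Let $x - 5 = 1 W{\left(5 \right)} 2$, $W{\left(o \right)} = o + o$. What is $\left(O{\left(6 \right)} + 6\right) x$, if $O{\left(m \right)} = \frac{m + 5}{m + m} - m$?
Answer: $\frac{275}{12} \approx 22.917$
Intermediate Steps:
$W{\left(o \right)} = 2 o$
$O{\left(m \right)} = - m + \frac{5 + m}{2 m}$ ($O{\left(m \right)} = \frac{5 + m}{2 m} - m = - m + \frac{5 + m}{2 m}$)
$x = 25$ ($x = 5 + 1 \cdot 2 \cdot 5 \cdot 2 = 5 + 1 \cdot 10 \cdot 2 = 5 + 10 \cdot 2 = 5 + 20 = 25$)
$\left(O{\left(6 \right)} + 6\right) x = \left(\left(\frac{1}{2} - 6 + \frac{5}{2 \cdot 6}\right) + 6\right) 25 = \left(\left(\frac{1}{2} - 6 + \frac{5}{2} \cdot \frac{1}{6}\right) + 6\right) 25 = \left(\left(\frac{1}{2} - 6 + \frac{5}{12}\right) + 6\right) 25 = \left(- \frac{61}{12} + 6\right) 25 = \frac{11}{12} \cdot 25 = \frac{275}{12}$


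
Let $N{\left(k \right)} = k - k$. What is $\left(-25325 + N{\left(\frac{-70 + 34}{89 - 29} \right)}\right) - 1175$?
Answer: $-26500$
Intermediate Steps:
$N{\left(k \right)} = 0$
$\left(-25325 + N{\left(\frac{-70 + 34}{89 - 29} \right)}\right) - 1175 = \left(-25325 + 0\right) - 1175 = -25325 - 1175 = -26500$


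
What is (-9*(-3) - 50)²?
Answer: 529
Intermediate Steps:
(-9*(-3) - 50)² = (27 - 50)² = (-23)² = 529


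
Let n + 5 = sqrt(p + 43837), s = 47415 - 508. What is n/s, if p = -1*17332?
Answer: -5/46907 + 3*sqrt(2945)/46907 ≈ 0.0033642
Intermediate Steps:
p = -17332
s = 46907
n = -5 + 3*sqrt(2945) (n = -5 + sqrt(-17332 + 43837) = -5 + sqrt(26505) = -5 + 3*sqrt(2945) ≈ 157.80)
n/s = (-5 + 3*sqrt(2945))/46907 = (-5 + 3*sqrt(2945))*(1/46907) = -5/46907 + 3*sqrt(2945)/46907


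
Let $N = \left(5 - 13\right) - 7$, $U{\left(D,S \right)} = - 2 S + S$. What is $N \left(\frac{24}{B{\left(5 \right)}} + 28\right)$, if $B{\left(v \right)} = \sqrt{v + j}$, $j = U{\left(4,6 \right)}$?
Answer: $-420 + 360 i \approx -420.0 + 360.0 i$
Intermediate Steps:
$U{\left(D,S \right)} = - S$
$j = -6$ ($j = \left(-1\right) 6 = -6$)
$B{\left(v \right)} = \sqrt{-6 + v}$ ($B{\left(v \right)} = \sqrt{v - 6} = \sqrt{-6 + v}$)
$N = -15$ ($N = \left(5 - 13\right) - 7 = -8 - 7 = -15$)
$N \left(\frac{24}{B{\left(5 \right)}} + 28\right) = - 15 \left(\frac{24}{\sqrt{-6 + 5}} + 28\right) = - 15 \left(\frac{24}{\sqrt{-1}} + 28\right) = - 15 \left(\frac{24}{i} + 28\right) = - 15 \left(24 \left(- i\right) + 28\right) = - 15 \left(- 24 i + 28\right) = - 15 \left(28 - 24 i\right) = -420 + 360 i$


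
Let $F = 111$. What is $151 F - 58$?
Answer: $16703$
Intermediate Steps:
$151 F - 58 = 151 \cdot 111 - 58 = 16761 - 58 = 16703$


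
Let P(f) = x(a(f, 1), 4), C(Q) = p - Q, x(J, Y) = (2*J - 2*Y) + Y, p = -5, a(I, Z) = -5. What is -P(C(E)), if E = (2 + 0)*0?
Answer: 14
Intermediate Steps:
E = 0 (E = 2*0 = 0)
x(J, Y) = -Y + 2*J (x(J, Y) = (-2*Y + 2*J) + Y = -Y + 2*J)
C(Q) = -5 - Q
P(f) = -14 (P(f) = -1*4 + 2*(-5) = -4 - 10 = -14)
-P(C(E)) = -1*(-14) = 14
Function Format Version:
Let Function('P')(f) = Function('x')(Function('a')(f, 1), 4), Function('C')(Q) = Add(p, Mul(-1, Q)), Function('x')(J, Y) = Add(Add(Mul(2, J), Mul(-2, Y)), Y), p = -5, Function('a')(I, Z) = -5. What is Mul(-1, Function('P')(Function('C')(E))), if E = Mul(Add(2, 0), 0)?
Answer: 14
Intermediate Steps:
E = 0 (E = Mul(2, 0) = 0)
Function('x')(J, Y) = Add(Mul(-1, Y), Mul(2, J)) (Function('x')(J, Y) = Add(Add(Mul(-2, Y), Mul(2, J)), Y) = Add(Mul(-1, Y), Mul(2, J)))
Function('C')(Q) = Add(-5, Mul(-1, Q))
Function('P')(f) = -14 (Function('P')(f) = Add(Mul(-1, 4), Mul(2, -5)) = Add(-4, -10) = -14)
Mul(-1, Function('P')(Function('C')(E))) = Mul(-1, -14) = 14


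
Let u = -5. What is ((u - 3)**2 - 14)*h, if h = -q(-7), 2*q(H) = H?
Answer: 175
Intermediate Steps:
q(H) = H/2
h = 7/2 (h = -(-7)/2 = -1*(-7/2) = 7/2 ≈ 3.5000)
((u - 3)**2 - 14)*h = ((-5 - 3)**2 - 14)*(7/2) = ((-8)**2 - 14)*(7/2) = (64 - 14)*(7/2) = 50*(7/2) = 175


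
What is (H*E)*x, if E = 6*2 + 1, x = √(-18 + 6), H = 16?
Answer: 416*I*√3 ≈ 720.53*I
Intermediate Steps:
x = 2*I*√3 (x = √(-12) = 2*I*√3 ≈ 3.4641*I)
E = 13 (E = 12 + 1 = 13)
(H*E)*x = (16*13)*(2*I*√3) = 208*(2*I*√3) = 416*I*√3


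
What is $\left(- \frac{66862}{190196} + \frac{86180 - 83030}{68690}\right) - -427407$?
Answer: $\frac{279194089354265}{653228162} \approx 4.2741 \cdot 10^{5}$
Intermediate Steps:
$\left(- \frac{66862}{190196} + \frac{86180 - 83030}{68690}\right) - -427407 = \left(\left(-66862\right) \frac{1}{190196} + 3150 \cdot \frac{1}{68690}\right) + 427407 = \left(- \frac{33431}{95098} + \frac{315}{6869}\right) + 427407 = - \frac{199681669}{653228162} + 427407 = \frac{279194089354265}{653228162}$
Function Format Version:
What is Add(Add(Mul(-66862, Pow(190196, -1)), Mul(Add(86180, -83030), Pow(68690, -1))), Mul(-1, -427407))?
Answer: Rational(279194089354265, 653228162) ≈ 4.2741e+5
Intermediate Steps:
Add(Add(Mul(-66862, Pow(190196, -1)), Mul(Add(86180, -83030), Pow(68690, -1))), Mul(-1, -427407)) = Add(Add(Mul(-66862, Rational(1, 190196)), Mul(3150, Rational(1, 68690))), 427407) = Add(Add(Rational(-33431, 95098), Rational(315, 6869)), 427407) = Add(Rational(-199681669, 653228162), 427407) = Rational(279194089354265, 653228162)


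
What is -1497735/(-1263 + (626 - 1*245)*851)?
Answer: -499245/107656 ≈ -4.6374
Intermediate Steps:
-1497735/(-1263 + (626 - 1*245)*851) = -1497735/(-1263 + (626 - 245)*851) = -1497735/(-1263 + 381*851) = -1497735/(-1263 + 324231) = -1497735/322968 = -1497735*1/322968 = -499245/107656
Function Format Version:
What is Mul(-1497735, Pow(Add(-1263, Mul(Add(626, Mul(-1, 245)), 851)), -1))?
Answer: Rational(-499245, 107656) ≈ -4.6374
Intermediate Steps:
Mul(-1497735, Pow(Add(-1263, Mul(Add(626, Mul(-1, 245)), 851)), -1)) = Mul(-1497735, Pow(Add(-1263, Mul(Add(626, -245), 851)), -1)) = Mul(-1497735, Pow(Add(-1263, Mul(381, 851)), -1)) = Mul(-1497735, Pow(Add(-1263, 324231), -1)) = Mul(-1497735, Pow(322968, -1)) = Mul(-1497735, Rational(1, 322968)) = Rational(-499245, 107656)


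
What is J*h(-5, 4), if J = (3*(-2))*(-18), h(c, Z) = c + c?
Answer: -1080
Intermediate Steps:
h(c, Z) = 2*c
J = 108 (J = -6*(-18) = 108)
J*h(-5, 4) = 108*(2*(-5)) = 108*(-10) = -1080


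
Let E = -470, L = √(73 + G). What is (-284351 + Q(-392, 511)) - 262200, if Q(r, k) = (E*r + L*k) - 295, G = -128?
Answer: -362606 + 511*I*√55 ≈ -3.6261e+5 + 3789.7*I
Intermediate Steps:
L = I*√55 (L = √(73 - 128) = √(-55) = I*√55 ≈ 7.4162*I)
Q(r, k) = -295 - 470*r + I*k*√55 (Q(r, k) = (-470*r + (I*√55)*k) - 295 = (-470*r + I*k*√55) - 295 = -295 - 470*r + I*k*√55)
(-284351 + Q(-392, 511)) - 262200 = (-284351 + (-295 - 470*(-392) + I*511*√55)) - 262200 = (-284351 + (-295 + 184240 + 511*I*√55)) - 262200 = (-284351 + (183945 + 511*I*√55)) - 262200 = (-100406 + 511*I*√55) - 262200 = -362606 + 511*I*√55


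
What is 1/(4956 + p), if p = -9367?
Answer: -1/4411 ≈ -0.00022671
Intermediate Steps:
1/(4956 + p) = 1/(4956 - 9367) = 1/(-4411) = -1/4411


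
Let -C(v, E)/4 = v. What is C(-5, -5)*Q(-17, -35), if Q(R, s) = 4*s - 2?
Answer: -2840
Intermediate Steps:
Q(R, s) = -2 + 4*s
C(v, E) = -4*v
C(-5, -5)*Q(-17, -35) = (-4*(-5))*(-2 + 4*(-35)) = 20*(-2 - 140) = 20*(-142) = -2840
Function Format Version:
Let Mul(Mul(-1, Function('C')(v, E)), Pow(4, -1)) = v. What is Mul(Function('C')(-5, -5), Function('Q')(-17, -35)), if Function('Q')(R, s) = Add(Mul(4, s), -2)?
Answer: -2840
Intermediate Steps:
Function('Q')(R, s) = Add(-2, Mul(4, s))
Function('C')(v, E) = Mul(-4, v)
Mul(Function('C')(-5, -5), Function('Q')(-17, -35)) = Mul(Mul(-4, -5), Add(-2, Mul(4, -35))) = Mul(20, Add(-2, -140)) = Mul(20, -142) = -2840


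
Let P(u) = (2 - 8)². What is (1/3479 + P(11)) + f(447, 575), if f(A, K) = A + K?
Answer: 3680783/3479 ≈ 1058.0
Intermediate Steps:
P(u) = 36 (P(u) = (-6)² = 36)
(1/3479 + P(11)) + f(447, 575) = (1/3479 + 36) + (447 + 575) = (1/3479 + 36) + 1022 = 125245/3479 + 1022 = 3680783/3479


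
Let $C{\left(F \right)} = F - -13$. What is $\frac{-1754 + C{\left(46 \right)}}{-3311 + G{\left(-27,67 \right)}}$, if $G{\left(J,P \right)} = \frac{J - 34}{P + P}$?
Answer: $\frac{45426}{88747} \approx 0.51186$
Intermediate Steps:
$C{\left(F \right)} = 13 + F$ ($C{\left(F \right)} = F + 13 = 13 + F$)
$G{\left(J,P \right)} = \frac{-34 + J}{2 P}$
$\frac{-1754 + C{\left(46 \right)}}{-3311 + G{\left(-27,67 \right)}} = \frac{-1754 + \left(13 + 46\right)}{-3311 + \frac{-34 - 27}{2 \cdot 67}} = \frac{-1754 + 59}{-3311 + \frac{1}{2} \cdot \frac{1}{67} \left(-61\right)} = - \frac{1695}{-3311 - \frac{61}{134}} = - \frac{1695}{- \frac{443735}{134}} = \left(-1695\right) \left(- \frac{134}{443735}\right) = \frac{45426}{88747}$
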